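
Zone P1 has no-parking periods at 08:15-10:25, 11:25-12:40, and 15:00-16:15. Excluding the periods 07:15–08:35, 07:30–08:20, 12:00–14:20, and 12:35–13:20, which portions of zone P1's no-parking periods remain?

B, merged: 07:15–08:35, 12:00–14:20.
08:15–10:25 minus B → 08:35–10:25.
11:25–12:40 minus B → 11:25–12:00.
15:00–16:15: no B overlap → unchanged.

08:35–10:25, 11:25–12:00, 15:00–16:15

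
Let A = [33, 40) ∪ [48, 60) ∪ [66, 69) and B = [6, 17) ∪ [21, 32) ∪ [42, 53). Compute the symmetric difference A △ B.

[6, 17) ∪ [21, 32) ∪ [33, 40) ∪ [42, 48) ∪ [53, 60) ∪ [66, 69)

A \ B = [33, 40), [53, 60), [66, 69).
B \ A = [6, 17), [21, 32), [42, 48).
Union of the two gives the symmetric difference.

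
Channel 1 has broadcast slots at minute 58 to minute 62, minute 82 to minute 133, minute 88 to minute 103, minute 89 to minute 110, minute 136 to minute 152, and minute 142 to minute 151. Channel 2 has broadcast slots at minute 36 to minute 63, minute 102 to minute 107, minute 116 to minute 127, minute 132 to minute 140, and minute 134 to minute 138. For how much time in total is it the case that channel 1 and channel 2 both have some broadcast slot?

First set merges to minute 58 to minute 62, minute 82 to minute 133, minute 136 to minute 152.
Second set merges to minute 36 to minute 63, minute 102 to minute 107, minute 116 to minute 127, minute 132 to minute 140.
A ∩ B = minute 58 to minute 62, minute 102 to minute 107, minute 116 to minute 127, minute 132 to minute 133, minute 136 to minute 140.
Total: 4 minutes + 5 minutes + 11 minutes + 1 minute + 4 minutes = 25 minutes.

25 minutes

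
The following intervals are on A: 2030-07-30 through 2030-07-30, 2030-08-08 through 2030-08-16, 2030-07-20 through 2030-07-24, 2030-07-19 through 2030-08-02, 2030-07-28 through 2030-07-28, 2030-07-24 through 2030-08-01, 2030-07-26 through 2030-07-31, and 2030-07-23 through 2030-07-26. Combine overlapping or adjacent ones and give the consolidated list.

2030-07-19 through 2030-08-02, 2030-08-08 through 2030-08-16

Sort by start: 2030-07-19 through 2030-08-02, 2030-07-20 through 2030-07-24, 2030-07-23 through 2030-07-26, 2030-07-24 through 2030-08-01, 2030-07-26 through 2030-07-31, 2030-07-28 through 2030-07-28, 2030-07-30 through 2030-07-30, 2030-08-08 through 2030-08-16.
2030-07-20 through 2030-07-24 overlaps/touches 2030-07-19 through 2030-08-02 → extend to 2030-07-19 through 2030-08-02.
2030-07-23 through 2030-07-26 overlaps/touches 2030-07-19 through 2030-08-02 → extend to 2030-07-19 through 2030-08-02.
2030-07-24 through 2030-08-01 overlaps/touches 2030-07-19 through 2030-08-02 → extend to 2030-07-19 through 2030-08-02.
2030-07-26 through 2030-07-31 overlaps/touches 2030-07-19 through 2030-08-02 → extend to 2030-07-19 through 2030-08-02.
2030-07-28 through 2030-07-28 overlaps/touches 2030-07-19 through 2030-08-02 → extend to 2030-07-19 through 2030-08-02.
2030-07-30 through 2030-07-30 overlaps/touches 2030-07-19 through 2030-08-02 → extend to 2030-07-19 through 2030-08-02.
2030-08-08 through 2030-08-16 is disjoint → start new block.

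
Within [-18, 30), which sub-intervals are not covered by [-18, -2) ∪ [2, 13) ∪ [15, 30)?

[-2, 2) ∪ [13, 15)

After merging, the occupied span is [-18, -2), [2, 13), [15, 30).
Complement within [-18, 30): [-2, 2), [13, 15).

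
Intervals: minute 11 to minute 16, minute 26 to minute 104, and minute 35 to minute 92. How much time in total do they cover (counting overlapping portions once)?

83 minutes

Merged: minute 11 to minute 16, minute 26 to minute 104.
Lengths: 5 minutes + 78 minutes = 83 minutes.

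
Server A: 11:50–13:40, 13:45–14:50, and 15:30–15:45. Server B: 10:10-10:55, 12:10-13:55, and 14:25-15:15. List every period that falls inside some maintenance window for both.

12:10-13:40, 13:45-13:55, 14:25-14:50

11:50-13:40 meets the second set on 12:10-13:40.
13:45-14:50 meets the second set on 13:45-13:55, 14:25-14:50.
15:30-15:45: no overlap with the second set.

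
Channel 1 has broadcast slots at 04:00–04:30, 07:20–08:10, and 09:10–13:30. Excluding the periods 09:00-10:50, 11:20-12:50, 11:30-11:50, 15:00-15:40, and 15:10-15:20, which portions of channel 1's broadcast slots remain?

04:00–04:30, 07:20–08:10, 10:50–11:20, 12:50–13:30

B, merged: 09:00–10:50, 11:20–12:50, 15:00–15:40.
04:00–04:30 is untouched.
07:20–08:10 is untouched.
09:10–13:30 with B removed leaves 10:50–11:20, 12:50–13:30.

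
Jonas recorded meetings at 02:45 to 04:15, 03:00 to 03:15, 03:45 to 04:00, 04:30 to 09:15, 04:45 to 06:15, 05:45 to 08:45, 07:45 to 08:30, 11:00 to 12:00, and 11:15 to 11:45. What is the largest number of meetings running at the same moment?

3

At 05:45, 3 of the intervals are simultaneously active.
No point has more.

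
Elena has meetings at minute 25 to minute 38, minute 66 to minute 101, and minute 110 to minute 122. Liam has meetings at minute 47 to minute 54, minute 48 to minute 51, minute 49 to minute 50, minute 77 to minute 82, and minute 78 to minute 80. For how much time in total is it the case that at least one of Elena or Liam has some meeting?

Second set merges to minute 47 to minute 54, minute 77 to minute 82.
A ∪ B = minute 25 to minute 38, minute 47 to minute 54, minute 66 to minute 101, minute 110 to minute 122.
Total: 13 minutes + 7 minutes + 35 minutes + 12 minutes = 67 minutes.

67 minutes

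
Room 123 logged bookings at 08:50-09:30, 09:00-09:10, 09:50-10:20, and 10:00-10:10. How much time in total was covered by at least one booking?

Merged: 08:50-09:30, 09:50-10:20.
Lengths: 40 min + 30 min = 1 h 10 min.

1 h 10 min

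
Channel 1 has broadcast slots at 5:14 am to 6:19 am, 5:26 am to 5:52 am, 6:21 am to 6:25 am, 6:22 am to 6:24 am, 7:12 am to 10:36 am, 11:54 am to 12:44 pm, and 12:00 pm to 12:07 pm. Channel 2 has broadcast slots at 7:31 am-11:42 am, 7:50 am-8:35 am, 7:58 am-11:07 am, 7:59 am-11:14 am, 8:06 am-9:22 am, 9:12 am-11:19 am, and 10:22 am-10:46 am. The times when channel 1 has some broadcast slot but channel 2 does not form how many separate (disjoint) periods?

Merge the first list: 5:14 am–6:19 am, 6:21 am–6:25 am, 7:12 am–10:36 am, 11:54 am–12:44 pm.
Merge the second list: 7:31 am–11:42 am.
A \ B = 5:14 am–6:19 am, 6:21 am–6:25 am, 7:12 am–7:31 am, 11:54 am–12:44 pm.
That is 4 disjoint pieces.

4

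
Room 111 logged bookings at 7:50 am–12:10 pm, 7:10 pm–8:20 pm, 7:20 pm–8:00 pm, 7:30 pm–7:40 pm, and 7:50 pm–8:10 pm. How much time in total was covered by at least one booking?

Merged: 7:50 am-12:10 pm, 7:10 pm-8:20 pm.
Lengths: 4 h 20 min + 1 h 10 min = 5 h 30 min.

5 h 30 min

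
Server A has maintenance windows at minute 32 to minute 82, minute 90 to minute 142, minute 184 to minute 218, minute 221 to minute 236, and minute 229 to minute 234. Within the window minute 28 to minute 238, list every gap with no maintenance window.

minute 28 to minute 32, minute 82 to minute 90, minute 142 to minute 184, minute 218 to minute 221, minute 236 to minute 238

After merging, the occupied span is minute 32 to minute 82, minute 90 to minute 142, minute 184 to minute 218, minute 221 to minute 236.
Complement within minute 28 to minute 238: minute 28 to minute 32, minute 82 to minute 90, minute 142 to minute 184, minute 218 to minute 221, minute 236 to minute 238.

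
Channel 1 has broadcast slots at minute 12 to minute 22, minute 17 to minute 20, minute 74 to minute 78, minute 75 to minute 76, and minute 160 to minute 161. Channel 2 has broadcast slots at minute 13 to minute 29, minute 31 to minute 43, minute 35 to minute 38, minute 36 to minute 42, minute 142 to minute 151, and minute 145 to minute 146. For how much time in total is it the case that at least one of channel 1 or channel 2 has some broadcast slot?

A, merged: minute 12 to minute 22, minute 74 to minute 78, minute 160 to minute 161.
B, merged: minute 13 to minute 29, minute 31 to minute 43, minute 142 to minute 151.
A ∪ B = minute 12 to minute 29, minute 31 to minute 43, minute 74 to minute 78, minute 142 to minute 151, minute 160 to minute 161.
Total: 17 minutes + 12 minutes + 4 minutes + 9 minutes + 1 minute = 43 minutes.

43 minutes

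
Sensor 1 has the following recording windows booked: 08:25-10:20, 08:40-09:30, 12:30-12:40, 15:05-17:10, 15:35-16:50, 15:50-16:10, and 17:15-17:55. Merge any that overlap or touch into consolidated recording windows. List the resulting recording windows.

08:40–09:30 overlaps/touches 08:25–10:20 → extend to 08:25–10:20.
12:30–12:40 is disjoint → start new block.
15:05–17:10 is disjoint → start new block.
15:35–16:50 overlaps/touches 15:05–17:10 → extend to 15:05–17:10.
15:50–16:10 overlaps/touches 15:05–17:10 → extend to 15:05–17:10.
17:15–17:55 is disjoint → start new block.

08:25–10:20, 12:30–12:40, 15:05–17:10, 17:15–17:55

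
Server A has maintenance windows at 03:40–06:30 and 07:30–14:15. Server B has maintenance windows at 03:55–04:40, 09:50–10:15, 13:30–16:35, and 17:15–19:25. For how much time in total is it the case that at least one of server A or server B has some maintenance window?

14 h 5 min

A ∪ B = 03:40–06:30, 07:30–16:35, 17:15–19:25.
Total: 2 h 50 min + 9 h 5 min + 2 h 10 min = 14 h 5 min.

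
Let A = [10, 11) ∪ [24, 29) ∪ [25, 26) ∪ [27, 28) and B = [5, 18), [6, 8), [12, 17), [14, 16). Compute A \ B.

[24, 29)

Merge the first list: [10, 11), [24, 29).
Merge the second list: [5, 18).
[10, 11): fully covered by B → removed.
[24, 29): no B overlap → unchanged.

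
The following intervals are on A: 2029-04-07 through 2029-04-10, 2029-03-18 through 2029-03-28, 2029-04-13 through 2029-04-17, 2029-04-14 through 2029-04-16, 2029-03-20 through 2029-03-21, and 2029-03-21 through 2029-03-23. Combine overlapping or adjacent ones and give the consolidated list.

2029-03-18 through 2029-03-28, 2029-04-07 through 2029-04-10, 2029-04-13 through 2029-04-17

Sort by start: 2029-03-18 through 2029-03-28, 2029-03-20 through 2029-03-21, 2029-03-21 through 2029-03-23, 2029-04-07 through 2029-04-10, 2029-04-13 through 2029-04-17, 2029-04-14 through 2029-04-16.
2029-03-20 through 2029-03-21 overlaps/touches 2029-03-18 through 2029-03-28 → extend to 2029-03-18 through 2029-03-28.
2029-03-21 through 2029-03-23 overlaps/touches 2029-03-18 through 2029-03-28 → extend to 2029-03-18 through 2029-03-28.
2029-04-07 through 2029-04-10 is disjoint → start new block.
2029-04-13 through 2029-04-17 is disjoint → start new block.
2029-04-14 through 2029-04-16 overlaps/touches 2029-04-13 through 2029-04-17 → extend to 2029-04-13 through 2029-04-17.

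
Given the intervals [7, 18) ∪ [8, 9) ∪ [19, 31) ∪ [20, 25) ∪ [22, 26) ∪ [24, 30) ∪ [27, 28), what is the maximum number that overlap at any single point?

Sweep endpoints in order; track running count of active intervals.
Peak of 4 reached at 24.

4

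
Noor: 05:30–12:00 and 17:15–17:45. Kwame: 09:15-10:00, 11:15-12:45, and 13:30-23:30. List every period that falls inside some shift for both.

05:30–12:00 meets the second set on 09:15–10:00, 11:15–12:00.
17:15–17:45 meets the second set on 17:15–17:45.

09:15–10:00, 11:15–12:00, 17:15–17:45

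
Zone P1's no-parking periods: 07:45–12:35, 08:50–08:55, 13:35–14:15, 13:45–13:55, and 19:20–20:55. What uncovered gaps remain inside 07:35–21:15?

After merging, the occupied span is 07:45-12:35, 13:35-14:15, 19:20-20:55.
Complement within 07:35-21:15: 07:35-07:45, 12:35-13:35, 14:15-19:20, 20:55-21:15.

07:35-07:45, 12:35-13:35, 14:15-19:20, 20:55-21:15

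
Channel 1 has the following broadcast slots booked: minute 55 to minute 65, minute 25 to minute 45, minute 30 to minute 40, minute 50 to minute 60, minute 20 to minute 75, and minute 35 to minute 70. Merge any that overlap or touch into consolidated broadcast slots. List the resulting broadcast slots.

Sort by start: minute 20 to minute 75, minute 25 to minute 45, minute 30 to minute 40, minute 35 to minute 70, minute 50 to minute 60, minute 55 to minute 65.
minute 25 to minute 45 overlaps/touches minute 20 to minute 75 → extend to minute 20 to minute 75.
minute 30 to minute 40 overlaps/touches minute 20 to minute 75 → extend to minute 20 to minute 75.
minute 35 to minute 70 overlaps/touches minute 20 to minute 75 → extend to minute 20 to minute 75.
minute 50 to minute 60 overlaps/touches minute 20 to minute 75 → extend to minute 20 to minute 75.
minute 55 to minute 65 overlaps/touches minute 20 to minute 75 → extend to minute 20 to minute 75.

minute 20 to minute 75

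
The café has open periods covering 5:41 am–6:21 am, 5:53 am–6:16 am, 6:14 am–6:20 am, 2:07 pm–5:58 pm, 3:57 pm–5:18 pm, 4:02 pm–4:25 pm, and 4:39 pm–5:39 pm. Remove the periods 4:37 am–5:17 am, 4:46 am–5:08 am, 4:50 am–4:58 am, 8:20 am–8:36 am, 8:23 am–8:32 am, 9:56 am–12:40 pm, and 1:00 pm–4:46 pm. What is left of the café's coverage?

5:41 am–6:21 am, 4:46 pm–5:58 pm

First set merges to 5:41 am–6:21 am, 2:07 pm–5:58 pm.
Second set merges to 4:37 am–5:17 am, 8:20 am–8:36 am, 9:56 am–12:40 pm, 1:00 pm–4:46 pm.
5:41 am–6:21 am: nothing removed.
2:07 pm–5:58 pm \ B = 4:46 pm–5:58 pm.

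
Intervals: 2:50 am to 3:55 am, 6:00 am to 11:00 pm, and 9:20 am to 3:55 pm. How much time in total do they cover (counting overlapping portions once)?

18 h 5 min

Merged: 2:50 am–3:55 am, 6:00 am–11:00 pm.
Lengths: 1 h 5 min + 17 h = 18 h 5 min.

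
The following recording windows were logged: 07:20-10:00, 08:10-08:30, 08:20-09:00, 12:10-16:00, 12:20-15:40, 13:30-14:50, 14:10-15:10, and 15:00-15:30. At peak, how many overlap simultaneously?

Sweep endpoints in order; track running count of active intervals.
Peak of 4 reached at 14:10.

4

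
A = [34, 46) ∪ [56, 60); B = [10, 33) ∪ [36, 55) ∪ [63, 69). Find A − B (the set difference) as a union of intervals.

[34, 36) ∪ [56, 60)

[34, 46) minus B → [34, 36).
[56, 60): no B overlap → unchanged.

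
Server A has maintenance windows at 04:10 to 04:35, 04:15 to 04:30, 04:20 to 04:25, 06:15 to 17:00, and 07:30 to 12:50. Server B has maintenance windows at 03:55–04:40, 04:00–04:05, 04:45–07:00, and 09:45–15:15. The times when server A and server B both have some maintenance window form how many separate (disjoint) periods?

First set merges to 04:10–04:35, 06:15–17:00.
Second set merges to 03:55–04:40, 04:45–07:00, 09:45–15:15.
A ∩ B = 04:10–04:35, 06:15–07:00, 09:45–15:15.
That is 3 disjoint pieces.

3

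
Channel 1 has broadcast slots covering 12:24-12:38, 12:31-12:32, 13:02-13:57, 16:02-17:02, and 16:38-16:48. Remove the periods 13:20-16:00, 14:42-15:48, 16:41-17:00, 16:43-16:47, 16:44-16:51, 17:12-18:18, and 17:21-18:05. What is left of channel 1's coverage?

First set merges to 12:24–12:38, 13:02–13:57, 16:02–17:02.
Second set merges to 13:20–16:00, 16:41–17:00, 17:12–18:18.
12:24–12:38: nothing removed.
13:02–13:57 \ B = 13:02–13:20.
16:02–17:02 \ B = 16:02–16:41, 17:00–17:02.

12:24–12:38, 13:02–13:20, 16:02–16:41, 17:00–17:02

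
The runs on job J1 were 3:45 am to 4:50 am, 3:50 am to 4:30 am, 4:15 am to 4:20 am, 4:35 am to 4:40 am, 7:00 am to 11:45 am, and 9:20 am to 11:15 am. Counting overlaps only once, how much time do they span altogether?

5 h 50 min

Merged: 3:45 am-4:50 am, 7:00 am-11:45 am.
Lengths: 1 h 5 min + 4 h 45 min = 5 h 50 min.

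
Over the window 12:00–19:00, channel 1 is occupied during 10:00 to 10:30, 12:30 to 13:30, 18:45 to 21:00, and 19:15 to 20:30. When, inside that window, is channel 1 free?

12:00–12:30, 13:30–18:45

After merging, the occupied span is 10:00–10:30, 12:30–13:30, 18:45–21:00.
Complement within 12:00–19:00: 12:00–12:30, 13:30–18:45.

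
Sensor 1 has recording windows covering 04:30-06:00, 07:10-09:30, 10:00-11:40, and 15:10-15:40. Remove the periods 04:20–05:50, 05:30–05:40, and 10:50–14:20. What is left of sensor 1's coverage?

B, merged: 04:20–05:50, 10:50–14:20.
04:30–06:00 minus B → 05:50–06:00.
07:10–09:30: no B overlap → unchanged.
10:00–11:40 minus B → 10:00–10:50.
15:10–15:40: no B overlap → unchanged.

05:50–06:00, 07:10–09:30, 10:00–10:50, 15:10–15:40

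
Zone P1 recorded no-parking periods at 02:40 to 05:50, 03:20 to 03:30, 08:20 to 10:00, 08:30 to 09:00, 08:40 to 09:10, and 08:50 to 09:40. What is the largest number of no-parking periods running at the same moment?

Walk the sorted start/end points keeping a running depth.
The depth first hits 4 at 08:50.

4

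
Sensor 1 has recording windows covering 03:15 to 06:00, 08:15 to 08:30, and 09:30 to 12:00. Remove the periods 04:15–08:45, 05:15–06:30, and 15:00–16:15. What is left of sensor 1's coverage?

03:15-04:15, 09:30-12:00

Second set merges to 04:15-08:45, 15:00-16:15.
03:15-06:00 with B removed leaves 03:15-04:15.
08:15-08:30 lies entirely inside B → drops out.
09:30-12:00 is untouched.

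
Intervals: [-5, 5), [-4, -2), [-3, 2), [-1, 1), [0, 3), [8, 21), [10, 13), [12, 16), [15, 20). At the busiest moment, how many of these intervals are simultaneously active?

Sweep endpoints in order; track running count of active intervals.
Peak of 4 reached at 0.

4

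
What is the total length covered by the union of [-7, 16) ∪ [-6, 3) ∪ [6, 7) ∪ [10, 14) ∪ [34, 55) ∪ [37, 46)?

Merged: [-7, 16), [34, 55).
Lengths: 23 + 21 = 44.

44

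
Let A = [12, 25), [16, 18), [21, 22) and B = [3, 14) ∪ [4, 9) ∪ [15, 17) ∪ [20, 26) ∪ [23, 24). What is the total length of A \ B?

4

First set merges to [12, 25).
Second set merges to [3, 14), [15, 17), [20, 26).
A \ B = [14, 15), [17, 20).
Total: 1 + 3 = 4.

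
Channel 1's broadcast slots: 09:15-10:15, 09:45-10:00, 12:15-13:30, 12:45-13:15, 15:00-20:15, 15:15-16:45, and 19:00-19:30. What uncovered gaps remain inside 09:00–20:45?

The merged coverage is 09:15–10:15, 12:15–13:30, 15:00–20:15.
Uncovered inside 09:00–20:45: 09:00–09:15, 10:15–12:15, 13:30–15:00, 20:15–20:45.

09:00–09:15, 10:15–12:15, 13:30–15:00, 20:15–20:45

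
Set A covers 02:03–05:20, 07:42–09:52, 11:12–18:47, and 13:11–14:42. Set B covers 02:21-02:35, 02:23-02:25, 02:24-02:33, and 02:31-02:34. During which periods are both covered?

02:21–02:35

Merge the first list: 02:03–05:20, 07:42–09:52, 11:12–18:47.
Merge the second list: 02:21–02:35.
02:03–05:20 overlaps B on 02:21–02:35.
07:42–09:52 falls entirely outside B.
11:12–18:47 falls entirely outside B.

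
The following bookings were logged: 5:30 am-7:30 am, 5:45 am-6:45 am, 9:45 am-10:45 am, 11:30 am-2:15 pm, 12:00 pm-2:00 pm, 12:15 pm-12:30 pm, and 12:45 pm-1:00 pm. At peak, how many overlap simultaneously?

3

Walk the sorted start/end points keeping a running depth.
The depth first hits 3 at 12:15 pm.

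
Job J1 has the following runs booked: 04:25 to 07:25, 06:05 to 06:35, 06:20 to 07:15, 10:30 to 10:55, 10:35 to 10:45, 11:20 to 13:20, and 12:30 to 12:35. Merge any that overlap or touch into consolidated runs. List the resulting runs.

06:05–06:35 overlaps/touches 04:25–07:25 → extend to 04:25–07:25.
06:20–07:15 overlaps/touches 04:25–07:25 → extend to 04:25–07:25.
10:30–10:55 is disjoint → start new block.
10:35–10:45 overlaps/touches 10:30–10:55 → extend to 10:30–10:55.
11:20–13:20 is disjoint → start new block.
12:30–12:35 overlaps/touches 11:20–13:20 → extend to 11:20–13:20.

04:25–07:25, 10:30–10:55, 11:20–13:20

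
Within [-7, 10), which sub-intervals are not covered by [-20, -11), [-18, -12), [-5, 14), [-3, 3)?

[-7, -5)

After merging, the occupied span is [-20, -11), [-5, 14).
Uncovered inside [-7, 10): [-7, -5).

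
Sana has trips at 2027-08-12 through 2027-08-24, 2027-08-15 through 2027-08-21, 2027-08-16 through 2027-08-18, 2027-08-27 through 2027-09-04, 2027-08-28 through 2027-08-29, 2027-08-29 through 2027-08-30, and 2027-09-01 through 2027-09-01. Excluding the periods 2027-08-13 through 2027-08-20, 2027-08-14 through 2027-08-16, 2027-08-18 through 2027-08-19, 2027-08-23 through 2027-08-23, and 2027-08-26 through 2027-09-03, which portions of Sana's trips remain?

First set merges to 2027-08-12 through 2027-08-24, 2027-08-27 through 2027-09-04.
Second set merges to 2027-08-13 through 2027-08-20, 2027-08-23 through 2027-08-23, 2027-08-26 through 2027-09-03.
2027-08-12 through 2027-08-24 minus B → 2027-08-12 through 2027-08-12, 2027-08-21 through 2027-08-22, 2027-08-24 through 2027-08-24.
2027-08-27 through 2027-09-04 minus B → 2027-09-04 through 2027-09-04.

2027-08-12 through 2027-08-12, 2027-08-21 through 2027-08-22, 2027-08-24 through 2027-08-24, 2027-09-04 through 2027-09-04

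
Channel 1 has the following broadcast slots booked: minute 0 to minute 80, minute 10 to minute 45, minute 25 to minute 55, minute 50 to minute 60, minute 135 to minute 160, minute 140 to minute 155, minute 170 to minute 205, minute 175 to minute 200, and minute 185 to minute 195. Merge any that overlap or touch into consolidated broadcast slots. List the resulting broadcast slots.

minute 10 to minute 45 overlaps/touches minute 0 to minute 80 → extend to minute 0 to minute 80.
minute 25 to minute 55 overlaps/touches minute 0 to minute 80 → extend to minute 0 to minute 80.
minute 50 to minute 60 overlaps/touches minute 0 to minute 80 → extend to minute 0 to minute 80.
minute 135 to minute 160 is disjoint → start new block.
minute 140 to minute 155 overlaps/touches minute 135 to minute 160 → extend to minute 135 to minute 160.
minute 170 to minute 205 is disjoint → start new block.
minute 175 to minute 200 overlaps/touches minute 170 to minute 205 → extend to minute 170 to minute 205.
minute 185 to minute 195 overlaps/touches minute 170 to minute 205 → extend to minute 170 to minute 205.

minute 0 to minute 80, minute 135 to minute 160, minute 170 to minute 205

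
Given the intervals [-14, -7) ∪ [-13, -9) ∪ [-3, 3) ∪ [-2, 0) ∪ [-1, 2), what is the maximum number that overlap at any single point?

3

Walk the sorted start/end points keeping a running depth.
The depth first hits 3 at -1.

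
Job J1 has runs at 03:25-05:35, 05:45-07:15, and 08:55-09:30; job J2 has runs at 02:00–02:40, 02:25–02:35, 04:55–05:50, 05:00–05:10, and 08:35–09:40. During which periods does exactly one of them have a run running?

Second set merges to 02:00–02:40, 04:55–05:50, 08:35–09:40.
Only in the first: 03:25–04:55, 05:50–07:15.
Only in the second: 02:00–02:40, 05:35–05:45, 08:35–08:55, 09:30–09:40.
Together these are the periods covered by exactly one.

02:00–02:40, 03:25–04:55, 05:35–05:45, 05:50–07:15, 08:35–08:55, 09:30–09:40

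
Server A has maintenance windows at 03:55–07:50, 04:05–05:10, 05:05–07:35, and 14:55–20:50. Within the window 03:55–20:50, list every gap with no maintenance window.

07:50-14:55

The merged coverage is 03:55-07:50, 14:55-20:50.
Gaps within 03:55-20:50: 07:50-14:55.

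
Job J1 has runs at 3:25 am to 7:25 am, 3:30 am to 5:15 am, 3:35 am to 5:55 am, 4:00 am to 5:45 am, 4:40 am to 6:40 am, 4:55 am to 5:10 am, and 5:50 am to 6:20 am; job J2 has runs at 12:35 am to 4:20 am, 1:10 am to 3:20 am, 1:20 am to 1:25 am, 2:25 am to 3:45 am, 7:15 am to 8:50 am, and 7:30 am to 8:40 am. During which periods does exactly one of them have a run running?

12:35 am–3:25 am, 4:20 am–7:15 am, 7:25 am–8:50 am

A, merged: 3:25 am–7:25 am.
B, merged: 12:35 am–4:20 am, 7:15 am–8:50 am.
Only in the first: 4:20 am–7:15 am.
Only in the second: 12:35 am–3:25 am, 7:25 am–8:50 am.
Together these are the periods covered by exactly one.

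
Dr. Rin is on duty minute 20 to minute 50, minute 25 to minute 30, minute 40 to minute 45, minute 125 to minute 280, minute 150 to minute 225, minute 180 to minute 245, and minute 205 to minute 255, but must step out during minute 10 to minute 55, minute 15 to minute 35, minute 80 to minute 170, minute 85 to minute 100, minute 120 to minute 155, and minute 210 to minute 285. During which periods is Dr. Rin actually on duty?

First set merges to minute 20 to minute 50, minute 125 to minute 280.
Second set merges to minute 10 to minute 55, minute 80 to minute 170, minute 210 to minute 285.
minute 20 to minute 50: fully covered by B → removed.
minute 125 to minute 280 minus B → minute 170 to minute 210.

minute 170 to minute 210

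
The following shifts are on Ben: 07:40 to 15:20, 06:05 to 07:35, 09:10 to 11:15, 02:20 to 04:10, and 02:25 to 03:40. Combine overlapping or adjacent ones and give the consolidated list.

02:20–04:10, 06:05–07:35, 07:40–15:20

Sort by start: 02:20–04:10, 02:25–03:40, 06:05–07:35, 07:40–15:20, 09:10–11:15.
02:25–03:40 overlaps/touches 02:20–04:10 → extend to 02:20–04:10.
06:05–07:35 is disjoint → start new block.
07:40–15:20 is disjoint → start new block.
09:10–11:15 overlaps/touches 07:40–15:20 → extend to 07:40–15:20.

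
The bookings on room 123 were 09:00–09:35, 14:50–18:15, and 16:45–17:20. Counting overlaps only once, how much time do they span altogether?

4 h

Merged: 09:00–09:35, 14:50–18:15.
Lengths: 35 min + 3 h 25 min = 4 h.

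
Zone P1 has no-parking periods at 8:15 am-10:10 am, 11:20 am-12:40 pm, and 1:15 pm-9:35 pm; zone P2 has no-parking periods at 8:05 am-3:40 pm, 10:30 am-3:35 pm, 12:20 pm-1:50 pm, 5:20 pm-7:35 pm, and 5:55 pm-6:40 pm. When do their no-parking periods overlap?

8:15 am-10:10 am, 11:20 am-12:40 pm, 1:15 pm-3:40 pm, 5:20 pm-7:35 pm

Second set merges to 8:05 am-3:40 pm, 5:20 pm-7:35 pm.
8:15 am-10:10 am meets the second set on 8:15 am-10:10 am.
11:20 am-12:40 pm meets the second set on 11:20 am-12:40 pm.
1:15 pm-9:35 pm meets the second set on 1:15 pm-3:40 pm, 5:20 pm-7:35 pm.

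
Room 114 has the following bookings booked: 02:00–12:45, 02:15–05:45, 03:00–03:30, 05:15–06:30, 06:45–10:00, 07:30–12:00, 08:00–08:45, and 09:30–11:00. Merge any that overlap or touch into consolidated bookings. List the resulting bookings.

02:00–12:45

02:15–05:45 overlaps/touches 02:00–12:45 → extend to 02:00–12:45.
03:00–03:30 overlaps/touches 02:00–12:45 → extend to 02:00–12:45.
05:15–06:30 overlaps/touches 02:00–12:45 → extend to 02:00–12:45.
06:45–10:00 overlaps/touches 02:00–12:45 → extend to 02:00–12:45.
07:30–12:00 overlaps/touches 02:00–12:45 → extend to 02:00–12:45.
08:00–08:45 overlaps/touches 02:00–12:45 → extend to 02:00–12:45.
09:30–11:00 overlaps/touches 02:00–12:45 → extend to 02:00–12:45.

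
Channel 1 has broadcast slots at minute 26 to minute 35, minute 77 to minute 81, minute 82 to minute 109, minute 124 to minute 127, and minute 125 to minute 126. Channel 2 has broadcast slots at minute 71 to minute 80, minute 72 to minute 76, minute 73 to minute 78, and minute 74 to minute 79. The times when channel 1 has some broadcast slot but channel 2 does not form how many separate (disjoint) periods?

Merge the first list: minute 26 to minute 35, minute 77 to minute 81, minute 82 to minute 109, minute 124 to minute 127.
Merge the second list: minute 71 to minute 80.
A \ B = minute 26 to minute 35, minute 80 to minute 81, minute 82 to minute 109, minute 124 to minute 127.
That is 4 disjoint pieces.

4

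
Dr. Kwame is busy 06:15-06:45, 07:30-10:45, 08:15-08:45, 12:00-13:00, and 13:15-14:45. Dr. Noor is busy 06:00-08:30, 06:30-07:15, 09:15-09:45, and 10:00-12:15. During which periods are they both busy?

06:15–06:45, 07:30–08:30, 09:15–09:45, 10:00–10:45, 12:00–12:15

A, merged: 06:15–06:45, 07:30–10:45, 12:00–13:00, 13:15–14:45.
B, merged: 06:00–08:30, 09:15–09:45, 10:00–12:15.
06:15–06:45 meets the second set on 06:15–06:45.
07:30–10:45 meets the second set on 07:30–08:30, 09:15–09:45, 10:00–10:45.
12:00–13:00 meets the second set on 12:00–12:15.
13:15–14:45: no overlap with the second set.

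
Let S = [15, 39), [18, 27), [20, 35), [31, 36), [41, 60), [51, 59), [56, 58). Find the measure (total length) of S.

Merged: [15, 39), [41, 60).
Lengths: 24 + 19 = 43.

43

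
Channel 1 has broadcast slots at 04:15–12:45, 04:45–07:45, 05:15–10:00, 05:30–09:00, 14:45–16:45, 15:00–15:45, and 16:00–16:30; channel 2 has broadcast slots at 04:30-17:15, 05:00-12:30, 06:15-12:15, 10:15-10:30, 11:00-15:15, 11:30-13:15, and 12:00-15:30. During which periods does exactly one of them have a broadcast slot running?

04:15–04:30, 12:45–14:45, 16:45–17:15

First set merges to 04:15–12:45, 14:45–16:45.
Second set merges to 04:30–17:15.
Only in the first: 04:15–04:30.
Only in the second: 12:45–14:45, 16:45–17:15.
Together these are the periods covered by exactly one.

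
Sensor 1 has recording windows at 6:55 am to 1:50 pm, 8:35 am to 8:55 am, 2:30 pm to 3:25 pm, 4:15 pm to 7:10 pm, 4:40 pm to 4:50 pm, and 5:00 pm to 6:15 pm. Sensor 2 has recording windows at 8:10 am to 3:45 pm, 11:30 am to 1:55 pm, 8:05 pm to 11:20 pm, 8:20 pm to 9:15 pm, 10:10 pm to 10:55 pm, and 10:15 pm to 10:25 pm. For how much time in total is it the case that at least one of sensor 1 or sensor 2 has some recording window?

15 h

Merge the first list: 6:55 am–1:50 pm, 2:30 pm–3:25 pm, 4:15 pm–7:10 pm.
Merge the second list: 8:10 am–3:45 pm, 8:05 pm–11:20 pm.
A ∪ B = 6:55 am–3:45 pm, 4:15 pm–7:10 pm, 8:05 pm–11:20 pm.
Total: 8 h 50 min + 2 h 55 min + 3 h 15 min = 15 h.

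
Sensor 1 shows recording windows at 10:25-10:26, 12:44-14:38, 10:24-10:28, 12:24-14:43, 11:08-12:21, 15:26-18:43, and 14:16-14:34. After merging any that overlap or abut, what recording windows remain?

Sort by start: 10:24-10:28, 10:25-10:26, 11:08-12:21, 12:24-14:43, 12:44-14:38, 14:16-14:34, 15:26-18:43.
10:25-10:26 overlaps/touches 10:24-10:28 → extend to 10:24-10:28.
11:08-12:21 is disjoint → start new block.
12:24-14:43 is disjoint → start new block.
12:44-14:38 overlaps/touches 12:24-14:43 → extend to 12:24-14:43.
14:16-14:34 overlaps/touches 12:24-14:43 → extend to 12:24-14:43.
15:26-18:43 is disjoint → start new block.

10:24-10:28, 11:08-12:21, 12:24-14:43, 15:26-18:43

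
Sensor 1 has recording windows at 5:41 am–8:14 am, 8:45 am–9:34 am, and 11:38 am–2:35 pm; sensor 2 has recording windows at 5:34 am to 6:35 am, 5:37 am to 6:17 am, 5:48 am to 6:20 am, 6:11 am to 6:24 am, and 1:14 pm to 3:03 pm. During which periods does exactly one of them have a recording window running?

5:34 am–5:41 am, 6:35 am–8:14 am, 8:45 am–9:34 am, 11:38 am–1:14 pm, 2:35 pm–3:03 pm

Merge the second list: 5:34 am–6:35 am, 1:14 pm–3:03 pm.
Only in the first: 6:35 am–8:14 am, 8:45 am–9:34 am, 11:38 am–1:14 pm.
Only in the second: 5:34 am–5:41 am, 2:35 pm–3:03 pm.
Together these are the periods covered by exactly one.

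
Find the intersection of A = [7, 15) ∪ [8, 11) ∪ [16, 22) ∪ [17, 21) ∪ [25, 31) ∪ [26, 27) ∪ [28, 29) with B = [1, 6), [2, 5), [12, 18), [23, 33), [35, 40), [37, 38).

[12, 15) ∪ [16, 18) ∪ [25, 31)

Merge the first list: [7, 15), [16, 22), [25, 31).
Merge the second list: [1, 6), [12, 18), [23, 33), [35, 40).
[7, 15) overlaps B on [12, 15).
[16, 22) overlaps B on [16, 18).
[25, 31) overlaps B on [25, 31).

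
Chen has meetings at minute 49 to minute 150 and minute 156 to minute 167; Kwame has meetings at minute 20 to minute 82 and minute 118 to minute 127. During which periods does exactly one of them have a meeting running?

minute 20 to minute 49, minute 82 to minute 118, minute 127 to minute 150, minute 156 to minute 167

Only in the first: minute 82 to minute 118, minute 127 to minute 150, minute 156 to minute 167.
Only in the second: minute 20 to minute 49.
Together these are the periods covered by exactly one.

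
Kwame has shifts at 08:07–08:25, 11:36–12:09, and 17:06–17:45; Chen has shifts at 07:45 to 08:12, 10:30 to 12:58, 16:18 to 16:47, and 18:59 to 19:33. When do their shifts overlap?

08:07-08:25 ∩ B → 08:07-08:12.
11:36-12:09 ∩ B → 11:36-12:09.
17:06-17:45 meets no B interval.

08:07-08:12, 11:36-12:09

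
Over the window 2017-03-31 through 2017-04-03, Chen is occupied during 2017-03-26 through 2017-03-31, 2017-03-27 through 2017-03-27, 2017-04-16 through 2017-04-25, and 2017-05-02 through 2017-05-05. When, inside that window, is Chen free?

2017-04-01 through 2017-04-03

The merged coverage is 2017-03-26 through 2017-03-31, 2017-04-16 through 2017-04-25, 2017-05-02 through 2017-05-05.
Gaps within 2017-03-31 through 2017-04-03: 2017-04-01 through 2017-04-03.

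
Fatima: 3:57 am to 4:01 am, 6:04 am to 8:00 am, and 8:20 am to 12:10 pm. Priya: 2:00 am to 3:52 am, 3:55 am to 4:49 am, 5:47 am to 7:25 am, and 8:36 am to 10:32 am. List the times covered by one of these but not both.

A \ B = 7:25 am-8:00 am, 8:20 am-8:36 am, 10:32 am-12:10 pm.
B \ A = 2:00 am-3:52 am, 3:55 am-3:57 am, 4:01 am-4:49 am, 5:47 am-6:04 am.
Union of the two gives the symmetric difference.

2:00 am-3:52 am, 3:55 am-3:57 am, 4:01 am-4:49 am, 5:47 am-6:04 am, 7:25 am-8:00 am, 8:20 am-8:36 am, 10:32 am-12:10 pm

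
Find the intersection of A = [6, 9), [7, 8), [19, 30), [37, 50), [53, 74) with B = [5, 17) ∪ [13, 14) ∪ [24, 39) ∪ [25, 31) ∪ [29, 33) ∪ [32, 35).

[6, 9) ∪ [24, 30) ∪ [37, 39)

Merge the first list: [6, 9), [19, 30), [37, 50), [53, 74).
Merge the second list: [5, 17), [24, 39).
[6, 9) overlaps B on [6, 9).
[19, 30) overlaps B on [24, 30).
[37, 50) overlaps B on [37, 39).
[53, 74) falls entirely outside B.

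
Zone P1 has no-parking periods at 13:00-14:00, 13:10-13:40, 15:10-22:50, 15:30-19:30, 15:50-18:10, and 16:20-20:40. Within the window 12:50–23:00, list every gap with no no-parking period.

The merged coverage is 13:00–14:00, 15:10–22:50.
Complement within 12:50–23:00: 12:50–13:00, 14:00–15:10, 22:50–23:00.

12:50–13:00, 14:00–15:10, 22:50–23:00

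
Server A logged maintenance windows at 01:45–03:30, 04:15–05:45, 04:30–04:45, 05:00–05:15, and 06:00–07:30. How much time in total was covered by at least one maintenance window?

4 h 45 min

Merged: 01:45-03:30, 04:15-05:45, 06:00-07:30.
Lengths: 1 h 45 min + 1 h 30 min + 1 h 30 min = 4 h 45 min.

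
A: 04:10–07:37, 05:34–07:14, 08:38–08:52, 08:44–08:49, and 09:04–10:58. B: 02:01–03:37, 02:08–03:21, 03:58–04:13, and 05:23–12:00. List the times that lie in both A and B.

04:10-04:13, 05:23-07:37, 08:38-08:52, 09:04-10:58

A, merged: 04:10-07:37, 08:38-08:52, 09:04-10:58.
B, merged: 02:01-03:37, 03:58-04:13, 05:23-12:00.
04:10-07:37 meets the second set on 04:10-04:13, 05:23-07:37.
08:38-08:52 meets the second set on 08:38-08:52.
09:04-10:58 meets the second set on 09:04-10:58.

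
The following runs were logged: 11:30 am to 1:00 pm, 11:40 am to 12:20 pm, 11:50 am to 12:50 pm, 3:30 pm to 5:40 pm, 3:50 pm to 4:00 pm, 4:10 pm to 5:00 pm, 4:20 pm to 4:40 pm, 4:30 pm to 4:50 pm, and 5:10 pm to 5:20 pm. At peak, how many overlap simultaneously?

Walk the sorted start/end points keeping a running depth.
The depth first hits 4 at 4:30 pm.

4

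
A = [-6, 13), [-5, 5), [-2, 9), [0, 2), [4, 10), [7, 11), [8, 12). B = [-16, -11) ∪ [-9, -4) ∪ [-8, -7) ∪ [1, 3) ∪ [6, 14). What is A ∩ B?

[-6, -4) ∪ [1, 3) ∪ [6, 13)

A, merged: [-6, 13).
B, merged: [-16, -11), [-9, -4), [1, 3), [6, 14).
[-6, 13) overlaps B on [-6, -4), [1, 3), [6, 13).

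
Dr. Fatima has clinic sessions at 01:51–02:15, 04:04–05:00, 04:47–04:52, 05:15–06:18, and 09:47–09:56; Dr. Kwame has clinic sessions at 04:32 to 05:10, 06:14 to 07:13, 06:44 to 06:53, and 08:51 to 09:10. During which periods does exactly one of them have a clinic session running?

A, merged: 01:51–02:15, 04:04–05:00, 05:15–06:18, 09:47–09:56.
B, merged: 04:32–05:10, 06:14–07:13, 08:51–09:10.
A \ B = 01:51–02:15, 04:04–04:32, 05:15–06:14, 09:47–09:56.
B \ A = 05:00–05:10, 06:18–07:13, 08:51–09:10.
Union of the two gives the symmetric difference.

01:51–02:15, 04:04–04:32, 05:00–05:10, 05:15–06:14, 06:18–07:13, 08:51–09:10, 09:47–09:56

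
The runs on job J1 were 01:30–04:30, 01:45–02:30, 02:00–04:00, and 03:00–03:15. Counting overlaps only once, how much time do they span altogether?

Merged: 01:30-04:30.
Length: 3 h.

3 h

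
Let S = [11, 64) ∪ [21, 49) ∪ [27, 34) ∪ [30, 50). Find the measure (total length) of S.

Merged: [11, 64).
Length: 53.

53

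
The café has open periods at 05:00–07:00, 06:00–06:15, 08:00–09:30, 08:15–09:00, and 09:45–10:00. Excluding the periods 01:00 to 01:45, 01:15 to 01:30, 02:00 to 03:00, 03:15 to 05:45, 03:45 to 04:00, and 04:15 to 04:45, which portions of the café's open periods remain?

A, merged: 05:00–07:00, 08:00–09:30, 09:45–10:00.
B, merged: 01:00–01:45, 02:00–03:00, 03:15–05:45.
05:00–07:00 minus B → 05:45–07:00.
08:00–09:30: no B overlap → unchanged.
09:45–10:00: no B overlap → unchanged.

05:45–07:00, 08:00–09:30, 09:45–10:00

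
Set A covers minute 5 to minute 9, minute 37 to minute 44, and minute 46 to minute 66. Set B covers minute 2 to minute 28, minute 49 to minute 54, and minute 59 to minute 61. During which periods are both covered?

minute 5 to minute 9 overlaps B on minute 5 to minute 9.
minute 37 to minute 44 falls entirely outside B.
minute 46 to minute 66 overlaps B on minute 49 to minute 54, minute 59 to minute 61.

minute 5 to minute 9, minute 49 to minute 54, minute 59 to minute 61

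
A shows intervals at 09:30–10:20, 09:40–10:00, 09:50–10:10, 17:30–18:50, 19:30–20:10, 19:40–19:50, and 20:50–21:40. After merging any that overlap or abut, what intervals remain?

09:40–10:00 overlaps/touches 09:30–10:20 → extend to 09:30–10:20.
09:50–10:10 overlaps/touches 09:30–10:20 → extend to 09:30–10:20.
17:30–18:50 is disjoint → start new block.
19:30–20:10 is disjoint → start new block.
19:40–19:50 overlaps/touches 19:30–20:10 → extend to 19:30–20:10.
20:50–21:40 is disjoint → start new block.

09:30–10:20, 17:30–18:50, 19:30–20:10, 20:50–21:40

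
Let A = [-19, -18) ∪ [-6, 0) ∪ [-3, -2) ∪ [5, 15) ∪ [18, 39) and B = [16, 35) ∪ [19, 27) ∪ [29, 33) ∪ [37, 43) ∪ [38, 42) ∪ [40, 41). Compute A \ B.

[-19, -18) ∪ [-6, 0) ∪ [5, 15) ∪ [35, 37)

A, merged: [-19, -18), [-6, 0), [5, 15), [18, 39).
B, merged: [16, 35), [37, 43).
[-19, -18): no B overlap → unchanged.
[-6, 0): no B overlap → unchanged.
[5, 15): no B overlap → unchanged.
[18, 39) minus B → [35, 37).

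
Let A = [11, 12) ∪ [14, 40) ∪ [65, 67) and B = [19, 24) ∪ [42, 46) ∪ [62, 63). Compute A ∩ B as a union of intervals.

[11, 12): no overlap with the second set.
[14, 40) meets the second set on [19, 24).
[65, 67): no overlap with the second set.

[19, 24)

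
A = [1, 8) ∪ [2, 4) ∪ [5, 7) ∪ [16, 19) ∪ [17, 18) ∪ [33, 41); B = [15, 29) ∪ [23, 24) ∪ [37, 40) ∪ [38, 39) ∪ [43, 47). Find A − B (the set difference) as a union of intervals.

[1, 8) ∪ [33, 37) ∪ [40, 41)

First set merges to [1, 8), [16, 19), [33, 41).
Second set merges to [15, 29), [37, 40), [43, 47).
[1, 8) is untouched.
[16, 19) lies entirely inside B → drops out.
[33, 41) with B removed leaves [33, 37), [40, 41).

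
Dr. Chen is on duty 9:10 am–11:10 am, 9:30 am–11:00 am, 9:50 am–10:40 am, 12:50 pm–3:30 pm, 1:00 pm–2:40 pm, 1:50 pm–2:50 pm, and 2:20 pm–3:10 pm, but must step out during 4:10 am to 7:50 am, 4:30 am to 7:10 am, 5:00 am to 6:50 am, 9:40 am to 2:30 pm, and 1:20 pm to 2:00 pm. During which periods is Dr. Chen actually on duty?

First set merges to 9:10 am-11:10 am, 12:50 pm-3:30 pm.
Second set merges to 4:10 am-7:50 am, 9:40 am-2:30 pm.
9:10 am-11:10 am minus B → 9:10 am-9:40 am.
12:50 pm-3:30 pm minus B → 2:30 pm-3:30 pm.

9:10 am-9:40 am, 2:30 pm-3:30 pm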